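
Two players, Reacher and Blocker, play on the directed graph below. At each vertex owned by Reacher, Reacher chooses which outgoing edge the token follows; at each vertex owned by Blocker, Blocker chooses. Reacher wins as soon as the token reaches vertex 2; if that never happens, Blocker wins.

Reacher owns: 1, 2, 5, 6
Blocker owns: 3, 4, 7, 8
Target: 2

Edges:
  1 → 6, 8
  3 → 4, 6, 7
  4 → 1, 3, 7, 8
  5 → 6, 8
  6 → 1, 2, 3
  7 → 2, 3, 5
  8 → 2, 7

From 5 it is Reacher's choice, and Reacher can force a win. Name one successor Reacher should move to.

6

A0 = {2}
A1: add {6} — 6 (Reacher) has 6→2.
A2: add {1, 5} — 1 (Reacher) has 1→6; 5 (Reacher) has 5→6.
A3 = A2; e.g. 3 (Blocker) can still go to 4. Fixed point.
From 5, successor 6 is in the attractor (rank 1); the other successor 8 is not.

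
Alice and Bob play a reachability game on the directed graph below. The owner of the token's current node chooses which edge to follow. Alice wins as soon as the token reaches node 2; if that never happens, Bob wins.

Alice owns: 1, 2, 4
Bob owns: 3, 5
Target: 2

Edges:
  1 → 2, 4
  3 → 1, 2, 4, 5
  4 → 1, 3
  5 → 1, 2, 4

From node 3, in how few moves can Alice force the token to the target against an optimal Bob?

A0 = {2}
A1: add {1} — 1 (Alice) has 1→2.
A2: add {4} — 4 (Alice) has 4→1.
A3: add {5} — 5 (Bob): all of {1, 2, 4} already in.
A4: add {3} — 3 (Bob): all of {1, 2, 4, 5} already in.
A4 = all vertices. Fixed point.
3 enters the attractor at level 4, so Alice can force the target in 4 moves from there.

4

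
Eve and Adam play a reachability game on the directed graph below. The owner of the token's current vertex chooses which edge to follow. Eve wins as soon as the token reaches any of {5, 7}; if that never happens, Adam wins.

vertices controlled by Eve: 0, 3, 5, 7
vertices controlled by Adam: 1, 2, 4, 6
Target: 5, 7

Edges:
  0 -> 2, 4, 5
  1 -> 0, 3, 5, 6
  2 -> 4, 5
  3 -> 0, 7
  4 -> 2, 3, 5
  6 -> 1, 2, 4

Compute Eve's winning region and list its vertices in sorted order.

0, 3, 5, 7

A0 = {5, 7}
A1: add {0, 3} — 0 (Eve) has 0→5; 3 (Eve) has 3→7.
A2 = A1; e.g. 1 (Adam) can still go to 6. Fixed point.
Eve's winning region = {0, 3, 5, 7}.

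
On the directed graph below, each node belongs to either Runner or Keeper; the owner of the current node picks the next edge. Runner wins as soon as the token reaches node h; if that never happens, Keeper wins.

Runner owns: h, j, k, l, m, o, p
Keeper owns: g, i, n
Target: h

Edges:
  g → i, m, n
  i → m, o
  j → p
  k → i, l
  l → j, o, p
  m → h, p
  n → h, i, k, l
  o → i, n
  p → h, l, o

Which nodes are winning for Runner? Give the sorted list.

A0 = {h}
A1: add {m, p} — m (Runner) has m→h; p (Runner) has p→h.
A2: add {j, l} — j (Runner) has j→p; l (Runner) has l→p.
A3: add {k} — k (Runner) has k→l.
A4 = A3; e.g. g (Keeper) can still go to i. Fixed point.
Runner's winning region = {h, j, k, l, m, p}.

h, j, k, l, m, p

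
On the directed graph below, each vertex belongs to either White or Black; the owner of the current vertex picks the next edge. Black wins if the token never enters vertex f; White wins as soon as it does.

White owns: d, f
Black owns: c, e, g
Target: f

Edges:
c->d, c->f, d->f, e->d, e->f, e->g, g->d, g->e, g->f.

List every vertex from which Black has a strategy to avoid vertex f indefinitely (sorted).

A0 = {f}
A1: add {d} — d (White) has d→f.
A2: add {c} — c (Black): all of {d, f} already in.
A3 = A2; e.g. e (Black) can still go to g. Fixed point.
White's attractor = {c, d, f}; Black avoids the target exactly from the complement.

e, g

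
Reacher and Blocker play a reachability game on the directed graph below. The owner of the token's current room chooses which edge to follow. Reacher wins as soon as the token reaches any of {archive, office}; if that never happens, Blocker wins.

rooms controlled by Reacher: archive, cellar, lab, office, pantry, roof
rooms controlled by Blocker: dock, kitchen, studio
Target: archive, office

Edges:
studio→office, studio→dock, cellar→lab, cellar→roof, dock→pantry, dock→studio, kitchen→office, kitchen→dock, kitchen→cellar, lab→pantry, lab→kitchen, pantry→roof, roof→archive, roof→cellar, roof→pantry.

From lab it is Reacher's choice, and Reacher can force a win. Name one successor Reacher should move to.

A0 = {archive, office}
A1: add {roof} — roof (Reacher) has roof→archive.
A2: add {cellar, pantry} — cellar (Reacher) has cellar→roof; pantry (Reacher) has pantry→roof.
A3: add {lab} — lab (Reacher) has lab→pantry.
A4 = A3; e.g. dock (Blocker) can still go to studio. Fixed point.
From lab, successor pantry is in the attractor (rank 2); the other successor kitchen is not.

pantry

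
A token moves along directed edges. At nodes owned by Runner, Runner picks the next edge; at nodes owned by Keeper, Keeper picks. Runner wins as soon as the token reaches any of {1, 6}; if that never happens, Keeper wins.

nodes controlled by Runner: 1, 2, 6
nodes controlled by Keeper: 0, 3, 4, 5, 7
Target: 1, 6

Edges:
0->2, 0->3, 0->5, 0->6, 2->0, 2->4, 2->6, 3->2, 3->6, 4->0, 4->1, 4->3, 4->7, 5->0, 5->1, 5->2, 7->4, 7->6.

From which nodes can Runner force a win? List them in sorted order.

1, 2, 3, 6

A0 = {1, 6}
A1: add {2} — 2 (Runner) has 2→6.
A2: add {3} — 3 (Keeper): all of {2, 6} already in.
A3 = A2; e.g. 0 (Keeper) can still go to 5. Fixed point.
Runner's winning region = {1, 2, 3, 6}.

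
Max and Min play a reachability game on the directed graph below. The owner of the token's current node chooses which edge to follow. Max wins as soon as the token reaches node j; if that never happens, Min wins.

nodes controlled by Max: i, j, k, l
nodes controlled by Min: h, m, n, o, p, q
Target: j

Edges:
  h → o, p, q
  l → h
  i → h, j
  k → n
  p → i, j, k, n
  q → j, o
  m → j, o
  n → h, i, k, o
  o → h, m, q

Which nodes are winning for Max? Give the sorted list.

i, j

A0 = {j}
A1: add {i} — i (Max) has i→j.
A2 = A1; e.g. h (Min) can still go to o. Fixed point.
Max's winning region = {i, j}.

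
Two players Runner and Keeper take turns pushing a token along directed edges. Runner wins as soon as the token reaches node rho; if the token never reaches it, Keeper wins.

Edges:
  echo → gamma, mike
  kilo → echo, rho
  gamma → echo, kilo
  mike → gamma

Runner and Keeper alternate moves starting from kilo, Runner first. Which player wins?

Track states (vertex, player-to-move).
A0 = {(rho,Runner), (rho,Keeper)}
A1: add {(kilo,Runner)}.
(kilo,Runner) ∈ A1 ⇒ Runner forces the target.

Runner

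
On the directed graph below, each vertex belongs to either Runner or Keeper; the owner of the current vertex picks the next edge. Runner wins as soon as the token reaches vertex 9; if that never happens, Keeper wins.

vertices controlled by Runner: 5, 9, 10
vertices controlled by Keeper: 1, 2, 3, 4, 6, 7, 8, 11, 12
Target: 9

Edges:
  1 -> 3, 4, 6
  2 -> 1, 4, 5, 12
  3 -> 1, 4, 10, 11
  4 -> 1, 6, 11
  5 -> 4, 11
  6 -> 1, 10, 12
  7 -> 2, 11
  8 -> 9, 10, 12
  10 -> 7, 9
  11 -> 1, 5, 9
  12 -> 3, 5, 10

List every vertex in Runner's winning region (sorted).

9, 10

A0 = {9}
A1: add {10} — 10 (Runner) has 10→9.
A2 = A1; e.g. 1 (Keeper) can still go to 3. Fixed point.
Runner's winning region = {9, 10}.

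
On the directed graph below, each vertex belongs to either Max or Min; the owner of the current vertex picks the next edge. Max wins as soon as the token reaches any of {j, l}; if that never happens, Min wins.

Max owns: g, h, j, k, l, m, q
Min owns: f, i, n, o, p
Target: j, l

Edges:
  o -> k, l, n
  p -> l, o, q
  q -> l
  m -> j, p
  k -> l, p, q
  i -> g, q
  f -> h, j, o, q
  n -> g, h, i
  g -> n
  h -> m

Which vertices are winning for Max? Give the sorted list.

A0 = {j, l}
A1: add {k, m, q} — k (Max) has k→l; m (Max) has m→j; q (Max) has q→l.
A2: add {h} — h (Max) has h→m.
A3 = A2; e.g. f (Min) can still go to o. Fixed point.
Max's winning region = {h, j, k, l, m, q}.

h, j, k, l, m, q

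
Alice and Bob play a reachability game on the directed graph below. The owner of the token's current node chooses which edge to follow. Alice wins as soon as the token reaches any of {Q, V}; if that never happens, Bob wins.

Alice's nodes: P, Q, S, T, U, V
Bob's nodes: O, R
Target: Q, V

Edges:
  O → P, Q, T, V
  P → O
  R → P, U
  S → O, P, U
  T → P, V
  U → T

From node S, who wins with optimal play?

Alice

A0 = {Q, V}
A1: add {T} — T (Alice) has T→V.
A2: add {U} — U (Alice) has U→T.
A3: add {S} — S (Alice) has S→U.
A4 = A3; e.g. O (Bob) can still go to P. Fixed point.
S ∈ A3, so Alice can force the target.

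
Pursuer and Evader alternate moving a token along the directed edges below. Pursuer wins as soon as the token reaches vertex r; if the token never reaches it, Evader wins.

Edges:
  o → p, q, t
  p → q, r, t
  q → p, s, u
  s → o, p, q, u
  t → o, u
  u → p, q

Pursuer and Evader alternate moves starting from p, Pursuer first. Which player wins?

Track states (vertex, player-to-move).
A0 = {(r,Pursuer), (r,Evader)}
A1: add {(p,Pursuer)}.
(p,Pursuer) ∈ A1 ⇒ Pursuer forces the target.

Pursuer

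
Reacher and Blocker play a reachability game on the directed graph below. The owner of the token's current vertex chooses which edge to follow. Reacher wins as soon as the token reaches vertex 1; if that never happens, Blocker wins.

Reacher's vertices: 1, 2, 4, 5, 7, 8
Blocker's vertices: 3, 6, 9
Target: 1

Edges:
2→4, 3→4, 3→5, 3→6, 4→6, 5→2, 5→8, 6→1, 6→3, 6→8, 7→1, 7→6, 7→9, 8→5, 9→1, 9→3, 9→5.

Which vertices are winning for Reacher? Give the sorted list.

A0 = {1}
A1: add {7} — 7 (Reacher) has 7→1.
A2 = A1; e.g. 2 (Reacher) has no edge into A1. Fixed point.
Reacher's winning region = {1, 7}.

1, 7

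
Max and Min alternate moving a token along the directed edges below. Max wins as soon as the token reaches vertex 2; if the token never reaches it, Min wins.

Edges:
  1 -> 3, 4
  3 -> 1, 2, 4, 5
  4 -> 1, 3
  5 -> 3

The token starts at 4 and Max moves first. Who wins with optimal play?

Min

Track states (vertex, player-to-move).
A0 = {(2,Max), (2,Min)}
A1: add {(3,Max)}.
A2: add {(5,Min)}.
A3 = A2; e.g. (1,Max) stays out. (4,Max) never enters ⇒ Min avoids the target.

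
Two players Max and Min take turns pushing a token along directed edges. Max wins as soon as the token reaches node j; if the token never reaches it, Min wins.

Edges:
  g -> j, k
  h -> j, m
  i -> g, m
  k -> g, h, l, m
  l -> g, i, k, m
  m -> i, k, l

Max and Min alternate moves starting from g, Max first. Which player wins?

Max

Track states (vertex, player-to-move).
A0 = {(j,Max), (j,Min)}
A1: add {(g,Max), (h,Max)}.
(g,Max) ∈ A1 ⇒ Max forces the target.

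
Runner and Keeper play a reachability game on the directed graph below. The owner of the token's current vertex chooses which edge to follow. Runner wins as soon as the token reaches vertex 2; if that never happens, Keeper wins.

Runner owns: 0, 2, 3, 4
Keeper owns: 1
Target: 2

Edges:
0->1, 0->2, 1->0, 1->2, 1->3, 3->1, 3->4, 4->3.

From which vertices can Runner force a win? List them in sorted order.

0, 2

A0 = {2}
A1: add {0} — 0 (Runner) has 0→2.
A2 = A1; e.g. 1 (Keeper) can still go to 3. Fixed point.
Runner's winning region = {0, 2}.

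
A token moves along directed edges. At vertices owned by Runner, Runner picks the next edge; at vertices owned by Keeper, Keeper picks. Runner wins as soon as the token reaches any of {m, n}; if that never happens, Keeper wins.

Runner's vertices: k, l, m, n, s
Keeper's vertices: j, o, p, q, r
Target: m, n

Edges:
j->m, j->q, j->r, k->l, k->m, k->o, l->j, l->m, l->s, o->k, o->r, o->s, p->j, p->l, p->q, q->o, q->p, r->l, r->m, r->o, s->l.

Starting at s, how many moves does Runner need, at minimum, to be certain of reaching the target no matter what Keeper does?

2

A0 = {m, n}
A1: add {k, l} — k (Runner) has k→m; l (Runner) has l→m.
A2: add {s} — s (Runner) has s→l.
A3 = A2; e.g. j (Keeper) can still go to q. Fixed point.
s enters the attractor at level 2, so Runner can force the target in 2 moves from there.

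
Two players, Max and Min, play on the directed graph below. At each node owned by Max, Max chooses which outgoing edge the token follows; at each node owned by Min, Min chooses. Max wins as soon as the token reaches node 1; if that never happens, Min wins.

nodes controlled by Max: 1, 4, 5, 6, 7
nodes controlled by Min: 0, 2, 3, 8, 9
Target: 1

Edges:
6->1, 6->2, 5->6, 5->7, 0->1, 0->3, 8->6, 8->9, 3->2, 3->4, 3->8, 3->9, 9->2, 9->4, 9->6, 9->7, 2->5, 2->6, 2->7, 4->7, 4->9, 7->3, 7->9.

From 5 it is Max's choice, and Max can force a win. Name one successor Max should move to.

6

A0 = {1}
A1: add {6} — 6 (Max) has 6→1.
A2: add {5} — 5 (Max) has 5→6.
A3 = A2; e.g. 0 (Min) can still go to 3. Fixed point.
From 5, successor 6 is in the attractor (rank 1); the other successor 7 is not.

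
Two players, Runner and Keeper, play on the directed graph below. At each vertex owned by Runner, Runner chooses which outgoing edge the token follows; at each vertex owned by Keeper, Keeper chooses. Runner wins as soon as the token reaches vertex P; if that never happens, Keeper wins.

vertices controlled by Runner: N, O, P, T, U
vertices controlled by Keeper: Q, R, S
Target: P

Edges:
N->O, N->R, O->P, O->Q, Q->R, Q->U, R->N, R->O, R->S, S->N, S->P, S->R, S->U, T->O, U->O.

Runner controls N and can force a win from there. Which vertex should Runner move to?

O

A0 = {P}
A1: add {O} — O (Runner) has O→P.
A2: add {N, T, U} — N (Runner) has N→O; T (Runner) has T→O; U (Runner) has U→O.
A3 = A2; e.g. Q (Keeper) can still go to R. Fixed point.
From N, successor O is in the attractor (rank 1); the other successor R is not.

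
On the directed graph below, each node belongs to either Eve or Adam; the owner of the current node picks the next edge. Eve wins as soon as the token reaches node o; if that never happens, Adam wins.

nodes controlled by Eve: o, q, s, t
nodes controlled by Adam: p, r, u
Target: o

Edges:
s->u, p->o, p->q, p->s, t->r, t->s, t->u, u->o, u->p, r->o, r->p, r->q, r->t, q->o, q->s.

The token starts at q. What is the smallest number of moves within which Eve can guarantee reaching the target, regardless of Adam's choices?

A0 = {o}
A1: add {q} — q (Eve) has q→o.
A2 = A1; e.g. p (Adam) can still go to s. Fixed point.
q enters the attractor at level 1, so Eve can force the target in 1 move from there.

1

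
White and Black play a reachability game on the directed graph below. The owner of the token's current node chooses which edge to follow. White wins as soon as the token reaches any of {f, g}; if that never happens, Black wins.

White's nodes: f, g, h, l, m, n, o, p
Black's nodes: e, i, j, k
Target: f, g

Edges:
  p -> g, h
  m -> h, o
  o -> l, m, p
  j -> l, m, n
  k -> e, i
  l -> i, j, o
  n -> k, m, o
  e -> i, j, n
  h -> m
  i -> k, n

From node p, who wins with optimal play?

A0 = {f, g}
A1: add {p} — p (White) has p→g.
p ∈ A1, so White can force the target.

White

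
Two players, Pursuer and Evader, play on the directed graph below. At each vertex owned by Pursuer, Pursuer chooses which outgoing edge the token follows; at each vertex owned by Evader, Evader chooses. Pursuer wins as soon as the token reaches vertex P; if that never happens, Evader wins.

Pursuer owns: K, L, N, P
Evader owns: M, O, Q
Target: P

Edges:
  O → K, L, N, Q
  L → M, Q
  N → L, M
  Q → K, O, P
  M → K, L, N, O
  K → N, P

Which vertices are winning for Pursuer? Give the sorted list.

K, P

A0 = {P}
A1: add {K} — K (Pursuer) has K→P.
A2 = A1; e.g. L (Pursuer) has no edge into A1. Fixed point.
Pursuer's winning region = {K, P}.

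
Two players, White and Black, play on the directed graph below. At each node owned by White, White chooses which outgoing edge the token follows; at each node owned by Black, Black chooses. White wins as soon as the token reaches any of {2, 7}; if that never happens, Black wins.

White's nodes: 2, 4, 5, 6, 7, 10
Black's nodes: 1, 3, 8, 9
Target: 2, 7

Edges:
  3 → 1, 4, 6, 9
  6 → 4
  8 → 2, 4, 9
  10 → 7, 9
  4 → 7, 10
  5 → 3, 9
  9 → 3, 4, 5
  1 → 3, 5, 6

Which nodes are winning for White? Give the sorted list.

2, 4, 6, 7, 10

A0 = {2, 7}
A1: add {4, 10} — 4 (White) has 4→7; 10 (White) has 10→7.
A2: add {6} — 6 (White) has 6→4.
A3 = A2; e.g. 1 (Black) can still go to 3. Fixed point.
White's winning region = {2, 4, 6, 7, 10}.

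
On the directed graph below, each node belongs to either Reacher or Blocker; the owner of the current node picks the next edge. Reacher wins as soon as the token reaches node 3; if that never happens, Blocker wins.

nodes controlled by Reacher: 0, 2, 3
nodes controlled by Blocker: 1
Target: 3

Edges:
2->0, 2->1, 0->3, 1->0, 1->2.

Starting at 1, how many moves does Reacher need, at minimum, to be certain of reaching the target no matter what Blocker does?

3

A0 = {3}
A1: add {0} — 0 (Reacher) has 0→3.
A2: add {2} — 2 (Reacher) has 2→0.
A3: add {1} — 1 (Blocker): all of {0, 2} already in.
A3 = all vertices. Fixed point.
1 enters the attractor at level 3, so Reacher can force the target in 3 moves from there.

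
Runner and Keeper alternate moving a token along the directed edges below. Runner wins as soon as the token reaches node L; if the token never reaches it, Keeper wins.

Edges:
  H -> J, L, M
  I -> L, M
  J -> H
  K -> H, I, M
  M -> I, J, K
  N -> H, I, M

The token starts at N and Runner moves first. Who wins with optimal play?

Track states (vertex, player-to-move).
A0 = {(L,Runner), (L,Keeper)}
A1: add {(H,Runner), (I,Runner)}.
A2: add {(J,Keeper)}.
A3: add {(M,Runner)}.
A4: add {(I,Keeper), (K,Keeper), (N,Keeper)}.
A5: add {(K,Runner), (N,Runner)}.
(N,Runner) ∈ A5 ⇒ Runner forces the target.

Runner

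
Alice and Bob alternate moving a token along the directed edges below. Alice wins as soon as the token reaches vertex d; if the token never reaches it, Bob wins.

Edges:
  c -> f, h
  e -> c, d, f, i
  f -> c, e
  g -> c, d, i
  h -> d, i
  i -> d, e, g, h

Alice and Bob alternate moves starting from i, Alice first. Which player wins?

Track states (vertex, player-to-move).
A0 = {(d,Alice), (d,Bob)}
A1: add {(e,Alice), (g,Alice), (h,Alice), (i,Alice)}.
(i,Alice) ∈ A1 ⇒ Alice forces the target.

Alice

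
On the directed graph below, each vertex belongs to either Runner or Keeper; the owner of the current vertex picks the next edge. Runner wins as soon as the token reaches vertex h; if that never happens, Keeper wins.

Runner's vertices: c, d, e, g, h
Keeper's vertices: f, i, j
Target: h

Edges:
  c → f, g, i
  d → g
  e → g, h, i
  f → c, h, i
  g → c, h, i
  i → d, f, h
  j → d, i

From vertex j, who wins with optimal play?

A0 = {h}
A1: add {e, g} — e (Runner) has e→h; g (Runner) has g→h.
A2: add {c, d} — c (Runner) has c→g; d (Runner) has d→g.
A3 = A2; e.g. f (Keeper) can still go to i. Fixed point.
j never enters the attractor, so Keeper can avoid the target forever.

Keeper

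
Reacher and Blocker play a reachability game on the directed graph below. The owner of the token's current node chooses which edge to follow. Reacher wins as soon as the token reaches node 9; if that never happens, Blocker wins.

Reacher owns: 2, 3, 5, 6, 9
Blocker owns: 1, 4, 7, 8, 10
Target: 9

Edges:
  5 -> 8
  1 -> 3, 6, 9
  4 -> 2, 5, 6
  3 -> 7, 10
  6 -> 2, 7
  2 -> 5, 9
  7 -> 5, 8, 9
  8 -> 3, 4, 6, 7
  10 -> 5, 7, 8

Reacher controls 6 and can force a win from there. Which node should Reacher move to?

2

A0 = {9}
A1: add {2} — 2 (Reacher) has 2→9.
A2: add {6} — 6 (Reacher) has 6→2.
A3 = A2; e.g. 1 (Blocker) can still go to 3. Fixed point.
From 6, successor 2 is in the attractor (rank 1); the other successor 7 is not.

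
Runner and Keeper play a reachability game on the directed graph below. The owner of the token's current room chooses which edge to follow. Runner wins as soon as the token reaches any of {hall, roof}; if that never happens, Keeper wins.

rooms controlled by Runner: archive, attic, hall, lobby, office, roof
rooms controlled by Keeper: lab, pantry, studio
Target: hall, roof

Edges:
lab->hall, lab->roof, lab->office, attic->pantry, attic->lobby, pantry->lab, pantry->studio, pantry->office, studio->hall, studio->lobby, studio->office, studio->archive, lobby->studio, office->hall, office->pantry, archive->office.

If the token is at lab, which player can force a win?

Runner

A0 = {hall, roof}
A1: add {office} — office (Runner) has office→hall.
A2: add {archive, lab} — lab (Keeper): all of {hall, roof, office} already in; archive (Runner) has archive→office.
A3 = A2; e.g. attic (Runner) has no edge into A2. Fixed point.
lab ∈ A2, so Runner can force the target.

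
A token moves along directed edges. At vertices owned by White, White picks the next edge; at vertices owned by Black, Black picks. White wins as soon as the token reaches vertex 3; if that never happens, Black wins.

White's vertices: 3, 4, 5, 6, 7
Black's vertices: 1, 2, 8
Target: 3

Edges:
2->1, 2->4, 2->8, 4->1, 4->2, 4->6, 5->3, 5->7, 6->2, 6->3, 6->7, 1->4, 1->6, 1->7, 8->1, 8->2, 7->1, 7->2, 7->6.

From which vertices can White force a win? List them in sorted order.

A0 = {3}
A1: add {5, 6} — 5 (White) has 5→3; 6 (White) has 6→3.
A2: add {4, 7} — 4 (White) has 4→6; 7 (White) has 7→6.
A3: add {1} — 1 (Black): all of {4, 6, 7} already in.
A4 = A3; e.g. 2 (Black) can still go to 8. Fixed point.
White's winning region = {1, 3, 4, 5, 6, 7}.

1, 3, 4, 5, 6, 7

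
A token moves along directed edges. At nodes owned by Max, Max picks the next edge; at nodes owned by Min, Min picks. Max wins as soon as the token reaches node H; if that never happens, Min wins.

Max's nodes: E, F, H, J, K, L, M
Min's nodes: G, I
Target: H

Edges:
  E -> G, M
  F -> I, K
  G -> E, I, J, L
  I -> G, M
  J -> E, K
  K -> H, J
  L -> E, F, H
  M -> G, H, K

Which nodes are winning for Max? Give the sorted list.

A0 = {H}
A1: add {K, L, M} — K (Max) has K→H; L (Max) has L→H; M (Max) has M→H.
A2: add {E, F, J} — E (Max) has E→M; F (Max) has F→K; J (Max) has J→K.
A3 = A2; e.g. G (Min) can still go to I. Fixed point.
Max's winning region = {E, F, H, J, K, L, M}.

E, F, H, J, K, L, M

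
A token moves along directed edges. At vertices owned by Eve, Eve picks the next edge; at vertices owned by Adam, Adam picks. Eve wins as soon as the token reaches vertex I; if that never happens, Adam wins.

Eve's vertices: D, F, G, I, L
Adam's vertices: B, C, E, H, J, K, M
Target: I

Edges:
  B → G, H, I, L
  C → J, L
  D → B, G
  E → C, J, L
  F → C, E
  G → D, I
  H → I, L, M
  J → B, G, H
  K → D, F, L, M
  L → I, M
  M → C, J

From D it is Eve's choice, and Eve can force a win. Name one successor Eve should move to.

G

A0 = {I}
A1: add {G, L} — G (Eve) has G→I; L (Eve) has L→I.
A2: add {D} — D (Eve) has D→G.
A3 = A2; e.g. B (Adam) can still go to H. Fixed point.
From D, successor G is in the attractor (rank 1); the other successor B is not.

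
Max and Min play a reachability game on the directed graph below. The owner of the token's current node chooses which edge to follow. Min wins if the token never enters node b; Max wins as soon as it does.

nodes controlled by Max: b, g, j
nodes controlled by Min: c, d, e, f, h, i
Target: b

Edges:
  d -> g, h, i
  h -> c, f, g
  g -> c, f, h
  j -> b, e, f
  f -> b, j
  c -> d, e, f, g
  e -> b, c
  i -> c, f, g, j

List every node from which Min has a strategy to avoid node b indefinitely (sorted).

A0 = {b}
A1: add {j} — j (Max) has j→b.
A2: add {f} — f (Min): all of {b, j} already in.
A3: add {g} — g (Max) has g→f.
A4 = A3; e.g. c (Min) can still go to d. Fixed point.
Max's attractor = {b, f, g, j}; Min avoids the target exactly from the complement.

c, d, e, h, i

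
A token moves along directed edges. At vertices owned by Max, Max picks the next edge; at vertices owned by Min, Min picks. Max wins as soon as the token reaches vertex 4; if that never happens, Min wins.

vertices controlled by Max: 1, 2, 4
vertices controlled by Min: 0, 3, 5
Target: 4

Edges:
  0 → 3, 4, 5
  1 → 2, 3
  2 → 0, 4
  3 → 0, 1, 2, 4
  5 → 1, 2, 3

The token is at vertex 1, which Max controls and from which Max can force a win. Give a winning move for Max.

A0 = {4}
A1: add {2} — 2 (Max) has 2→4.
A2: add {1} — 1 (Max) has 1→2.
A3 = A2; e.g. 0 (Min) can still go to 3. Fixed point.
From 1, successor 2 is in the attractor (rank 1); the other successor 3 is not.

2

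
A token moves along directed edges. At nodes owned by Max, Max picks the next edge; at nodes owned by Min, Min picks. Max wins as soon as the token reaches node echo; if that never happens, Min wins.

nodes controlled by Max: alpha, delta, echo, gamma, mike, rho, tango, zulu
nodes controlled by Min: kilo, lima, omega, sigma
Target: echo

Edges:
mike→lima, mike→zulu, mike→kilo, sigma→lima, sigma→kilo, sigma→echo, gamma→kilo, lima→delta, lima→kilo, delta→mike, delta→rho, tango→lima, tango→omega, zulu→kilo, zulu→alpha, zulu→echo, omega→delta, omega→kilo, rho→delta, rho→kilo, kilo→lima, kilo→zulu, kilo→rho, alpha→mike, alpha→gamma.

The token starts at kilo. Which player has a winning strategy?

Min

A0 = {echo}
A1: add {zulu} — zulu (Max) has zulu→echo.
A2: add {mike} — mike (Max) has mike→zulu.
A3: add {alpha, delta} — delta (Max) has delta→mike; alpha (Max) has alpha→mike.
A4: add {rho} — rho (Max) has rho→delta.
A5 = A4; e.g. sigma (Min) can still go to lima. Fixed point.
kilo never enters the attractor, so Min can avoid the target forever.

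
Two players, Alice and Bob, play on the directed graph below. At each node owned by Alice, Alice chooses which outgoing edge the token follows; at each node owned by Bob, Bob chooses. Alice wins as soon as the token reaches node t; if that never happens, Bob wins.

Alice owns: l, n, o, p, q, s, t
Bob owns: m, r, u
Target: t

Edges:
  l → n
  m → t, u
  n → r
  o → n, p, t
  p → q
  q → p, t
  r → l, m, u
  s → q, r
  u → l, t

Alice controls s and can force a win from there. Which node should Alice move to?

A0 = {t}
A1: add {o, q} — o (Alice) has o→t; q (Alice) has q→t.
A2: add {p, s} — p (Alice) has p→q; s (Alice) has s→q.
A3 = A2; e.g. l (Alice) has no edge into A2. Fixed point.
From s, successor q is in the attractor (rank 1); the other successor r is not.

q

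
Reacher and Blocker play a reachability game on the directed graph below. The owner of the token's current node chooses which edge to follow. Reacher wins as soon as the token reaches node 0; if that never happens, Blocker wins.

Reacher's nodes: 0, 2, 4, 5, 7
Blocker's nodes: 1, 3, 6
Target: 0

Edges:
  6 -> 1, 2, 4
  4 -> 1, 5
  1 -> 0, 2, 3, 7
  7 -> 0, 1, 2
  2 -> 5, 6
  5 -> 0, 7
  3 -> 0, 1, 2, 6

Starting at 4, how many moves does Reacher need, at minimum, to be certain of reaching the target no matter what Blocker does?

A0 = {0}
A1: add {5, 7} — 5 (Reacher) has 5→0; 7 (Reacher) has 7→0.
A2: add {2, 4} — 2 (Reacher) has 2→5; 4 (Reacher) has 4→5.
A3 = A2; e.g. 1 (Blocker) can still go to 3. Fixed point.
4 enters the attractor at level 2, so Reacher can force the target in 2 moves from there.

2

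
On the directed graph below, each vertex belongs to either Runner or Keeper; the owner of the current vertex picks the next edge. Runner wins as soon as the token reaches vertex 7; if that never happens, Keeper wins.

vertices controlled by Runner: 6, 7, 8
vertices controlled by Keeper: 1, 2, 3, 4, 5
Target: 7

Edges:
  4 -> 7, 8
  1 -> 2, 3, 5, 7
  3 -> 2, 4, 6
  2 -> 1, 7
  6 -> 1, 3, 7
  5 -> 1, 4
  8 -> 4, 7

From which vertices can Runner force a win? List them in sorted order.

A0 = {7}
A1: add {6, 8} — 6 (Runner) has 6→7; 8 (Runner) has 8→7.
A2: add {4} — 4 (Keeper): all of {7, 8} already in.
A3 = A2; e.g. 1 (Keeper) can still go to 2. Fixed point.
Runner's winning region = {4, 6, 7, 8}.

4, 6, 7, 8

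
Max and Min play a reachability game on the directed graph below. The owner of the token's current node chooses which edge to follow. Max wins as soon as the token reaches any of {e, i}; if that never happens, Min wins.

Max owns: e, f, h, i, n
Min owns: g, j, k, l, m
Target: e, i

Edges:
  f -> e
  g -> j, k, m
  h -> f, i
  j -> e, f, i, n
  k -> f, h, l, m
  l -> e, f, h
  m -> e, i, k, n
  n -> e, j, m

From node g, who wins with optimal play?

Min

A0 = {e, i}
A1: add {f, h, n} — f (Max) has f→e; h (Max) has h→i; n (Max) has n→e.
A2: add {j, l} — j (Min): all of {e, f, i, n} already in; l (Min): all of {e, f, h} already in.
A3 = A2; e.g. g (Min) can still go to k. Fixed point.
g never enters the attractor, so Min can avoid the target forever.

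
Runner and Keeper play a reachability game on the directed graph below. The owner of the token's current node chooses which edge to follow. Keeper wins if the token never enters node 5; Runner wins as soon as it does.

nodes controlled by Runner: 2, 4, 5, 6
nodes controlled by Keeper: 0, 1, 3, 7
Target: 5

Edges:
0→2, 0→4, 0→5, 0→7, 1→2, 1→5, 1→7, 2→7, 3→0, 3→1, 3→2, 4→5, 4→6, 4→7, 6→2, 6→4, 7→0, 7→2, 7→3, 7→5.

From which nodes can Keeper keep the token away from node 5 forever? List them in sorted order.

0, 1, 2, 3, 7

A0 = {5}
A1: add {4} — 4 (Runner) has 4→5.
A2: add {6} — 6 (Runner) has 6→4.
A3 = A2; e.g. 0 (Keeper) can still go to 2. Fixed point.
Runner's attractor = {4, 5, 6}; Keeper avoids the target exactly from the complement.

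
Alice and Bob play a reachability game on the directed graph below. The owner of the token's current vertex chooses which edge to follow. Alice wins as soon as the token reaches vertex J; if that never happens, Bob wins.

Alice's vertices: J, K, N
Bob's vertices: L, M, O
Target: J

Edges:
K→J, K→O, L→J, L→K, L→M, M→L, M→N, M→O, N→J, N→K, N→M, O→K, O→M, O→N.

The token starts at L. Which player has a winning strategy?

A0 = {J}
A1: add {K, N} — K (Alice) has K→J; N (Alice) has N→J.
A2 = A1; e.g. L (Bob) can still go to M. Fixed point.
L never enters the attractor, so Bob can avoid the target forever.

Bob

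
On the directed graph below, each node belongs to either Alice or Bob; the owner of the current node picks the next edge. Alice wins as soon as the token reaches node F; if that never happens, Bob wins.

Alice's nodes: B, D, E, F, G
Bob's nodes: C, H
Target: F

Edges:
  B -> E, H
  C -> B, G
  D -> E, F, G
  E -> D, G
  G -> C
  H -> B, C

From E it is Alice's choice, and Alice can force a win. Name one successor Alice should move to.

A0 = {F}
A1: add {D} — D (Alice) has D→F.
A2: add {E} — E (Alice) has E→D.
A3: add {B} — B (Alice) has B→E.
A4 = A3; e.g. C (Bob) can still go to G. Fixed point.
From E, successor D is in the attractor (rank 1); the other successor G is not.

D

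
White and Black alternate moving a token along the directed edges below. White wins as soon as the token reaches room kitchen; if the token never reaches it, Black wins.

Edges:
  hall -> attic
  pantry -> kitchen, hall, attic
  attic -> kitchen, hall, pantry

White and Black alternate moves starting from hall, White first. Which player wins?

Black

Track states (vertex, player-to-move).
A0 = {(kitchen,White), (kitchen,Black)}
A1: add {(pantry,White), (attic,White)}.
A2: add {(hall,Black)}.
A3 = A2; e.g. (hall,White) stays out. (hall,White) never enters ⇒ Black avoids the target.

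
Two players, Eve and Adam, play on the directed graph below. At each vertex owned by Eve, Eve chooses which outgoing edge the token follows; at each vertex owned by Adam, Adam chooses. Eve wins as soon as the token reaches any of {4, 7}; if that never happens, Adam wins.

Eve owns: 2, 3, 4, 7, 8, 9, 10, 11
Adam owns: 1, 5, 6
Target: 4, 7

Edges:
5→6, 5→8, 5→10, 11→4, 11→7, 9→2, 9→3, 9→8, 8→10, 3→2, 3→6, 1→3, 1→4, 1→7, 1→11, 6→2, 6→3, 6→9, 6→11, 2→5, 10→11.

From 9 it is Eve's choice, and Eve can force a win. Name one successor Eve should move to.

8

A0 = {4, 7}
A1: add {11} — 11 (Eve) has 11→4.
A2: add {10} — 10 (Eve) has 10→11.
A3: add {8} — 8 (Eve) has 8→10.
A4: add {9} — 9 (Eve) has 9→8.
A5 = A4; e.g. 1 (Adam) can still go to 3. Fixed point.
From 9, successor 8 is in the attractor (rank 3); the other successors 2, 3 are not.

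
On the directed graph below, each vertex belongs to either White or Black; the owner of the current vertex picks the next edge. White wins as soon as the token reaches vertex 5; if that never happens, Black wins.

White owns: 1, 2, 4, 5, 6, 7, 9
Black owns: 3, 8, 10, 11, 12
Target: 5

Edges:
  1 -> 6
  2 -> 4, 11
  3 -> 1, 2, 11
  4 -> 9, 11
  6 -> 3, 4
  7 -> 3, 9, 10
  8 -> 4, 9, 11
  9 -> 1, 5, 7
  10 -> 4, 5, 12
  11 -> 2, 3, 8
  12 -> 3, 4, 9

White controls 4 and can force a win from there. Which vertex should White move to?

9

A0 = {5}
A1: add {9} — 9 (White) has 9→5.
A2: add {4, 7} — 4 (White) has 4→9; 7 (White) has 7→9.
A3: add {2, 6} — 2 (White) has 2→4; 6 (White) has 6→4.
A4: add {1} — 1 (White) has 1→6.
A5 = A4; e.g. 3 (Black) can still go to 11. Fixed point.
From 4, successor 9 is in the attractor (rank 1); the other successor 11 is not.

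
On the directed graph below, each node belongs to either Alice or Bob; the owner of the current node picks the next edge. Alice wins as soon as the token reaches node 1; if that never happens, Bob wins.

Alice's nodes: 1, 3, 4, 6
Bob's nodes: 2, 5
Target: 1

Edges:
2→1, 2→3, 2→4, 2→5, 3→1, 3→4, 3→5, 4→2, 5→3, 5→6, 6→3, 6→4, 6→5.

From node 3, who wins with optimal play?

Alice

A0 = {1}
A1: add {3} — 3 (Alice) has 3→1.
3 ∈ A1, so Alice can force the target.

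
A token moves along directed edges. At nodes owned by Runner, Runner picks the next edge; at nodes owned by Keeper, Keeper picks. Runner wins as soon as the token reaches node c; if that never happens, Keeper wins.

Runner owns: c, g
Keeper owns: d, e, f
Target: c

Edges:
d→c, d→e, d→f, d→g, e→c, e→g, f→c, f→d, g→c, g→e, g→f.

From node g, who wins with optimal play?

A0 = {c}
A1: add {g} — g (Runner) has g→c.
g ∈ A1, so Runner can force the target.

Runner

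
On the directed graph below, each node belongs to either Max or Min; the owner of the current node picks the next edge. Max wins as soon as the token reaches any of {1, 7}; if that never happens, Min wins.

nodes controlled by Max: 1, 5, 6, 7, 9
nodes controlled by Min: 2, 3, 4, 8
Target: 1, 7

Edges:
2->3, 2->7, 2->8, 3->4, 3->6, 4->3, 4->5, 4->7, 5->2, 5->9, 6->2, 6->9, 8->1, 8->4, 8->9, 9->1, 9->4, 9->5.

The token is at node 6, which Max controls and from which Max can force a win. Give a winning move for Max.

A0 = {1, 7}
A1: add {9} — 9 (Max) has 9→1.
A2: add {5, 6} — 5 (Max) has 5→9; 6 (Max) has 6→9.
A3 = A2; e.g. 2 (Min) can still go to 3. Fixed point.
From 6, successor 9 is in the attractor (rank 1); the other successor 2 is not.

9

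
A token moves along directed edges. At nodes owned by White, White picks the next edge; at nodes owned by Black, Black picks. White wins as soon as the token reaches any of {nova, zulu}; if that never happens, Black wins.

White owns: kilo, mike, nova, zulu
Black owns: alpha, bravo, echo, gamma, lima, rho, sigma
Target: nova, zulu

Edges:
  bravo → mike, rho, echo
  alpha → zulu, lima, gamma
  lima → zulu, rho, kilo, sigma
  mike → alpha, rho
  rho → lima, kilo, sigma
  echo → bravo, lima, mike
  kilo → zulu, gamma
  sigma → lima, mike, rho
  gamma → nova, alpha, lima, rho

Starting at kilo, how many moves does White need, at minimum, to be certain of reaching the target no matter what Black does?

A0 = {nova, zulu}
A1: add {kilo} — kilo (White) has kilo→zulu.
A2 = A1; e.g. bravo (Black) can still go to mike. Fixed point.
kilo enters the attractor at level 1, so White can force the target in 1 move from there.

1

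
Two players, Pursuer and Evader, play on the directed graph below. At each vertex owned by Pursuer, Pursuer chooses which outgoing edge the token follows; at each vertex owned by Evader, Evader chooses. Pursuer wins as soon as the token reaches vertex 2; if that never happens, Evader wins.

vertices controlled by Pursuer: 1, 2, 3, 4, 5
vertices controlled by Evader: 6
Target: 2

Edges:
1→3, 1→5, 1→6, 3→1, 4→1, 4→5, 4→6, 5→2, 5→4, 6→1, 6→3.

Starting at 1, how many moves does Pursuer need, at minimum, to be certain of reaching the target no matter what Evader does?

2

A0 = {2}
A1: add {5} — 5 (Pursuer) has 5→2.
A2: add {1, 4} — 1 (Pursuer) has 1→5; 4 (Pursuer) has 4→5.
1 enters the attractor at level 2, so Pursuer can force the target in 2 moves from there.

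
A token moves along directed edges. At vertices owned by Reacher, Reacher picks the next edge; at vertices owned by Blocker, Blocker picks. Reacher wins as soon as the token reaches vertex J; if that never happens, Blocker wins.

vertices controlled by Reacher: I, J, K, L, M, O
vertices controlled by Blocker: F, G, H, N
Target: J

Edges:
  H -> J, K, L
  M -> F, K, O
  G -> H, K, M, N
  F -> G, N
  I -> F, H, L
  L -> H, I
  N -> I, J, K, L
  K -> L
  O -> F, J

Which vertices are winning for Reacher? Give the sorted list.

A0 = {J}
A1: add {O} — O (Reacher) has O→J.
A2: add {M} — M (Reacher) has M→O.
A3 = A2; e.g. F (Blocker) can still go to G. Fixed point.
Reacher's winning region = {J, M, O}.

J, M, O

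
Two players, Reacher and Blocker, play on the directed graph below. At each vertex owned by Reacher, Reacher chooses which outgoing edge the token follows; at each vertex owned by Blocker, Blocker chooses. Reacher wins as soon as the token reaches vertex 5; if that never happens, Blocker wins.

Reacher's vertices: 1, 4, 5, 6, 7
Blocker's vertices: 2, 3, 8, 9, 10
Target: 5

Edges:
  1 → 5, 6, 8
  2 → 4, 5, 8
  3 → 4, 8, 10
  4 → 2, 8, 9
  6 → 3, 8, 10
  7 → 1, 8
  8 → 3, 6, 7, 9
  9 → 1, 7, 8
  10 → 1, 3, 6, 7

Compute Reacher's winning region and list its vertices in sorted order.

A0 = {5}
A1: add {1} — 1 (Reacher) has 1→5.
A2: add {7} — 7 (Reacher) has 7→1.
A3 = A2; e.g. 2 (Blocker) can still go to 4. Fixed point.
Reacher's winning region = {1, 5, 7}.

1, 5, 7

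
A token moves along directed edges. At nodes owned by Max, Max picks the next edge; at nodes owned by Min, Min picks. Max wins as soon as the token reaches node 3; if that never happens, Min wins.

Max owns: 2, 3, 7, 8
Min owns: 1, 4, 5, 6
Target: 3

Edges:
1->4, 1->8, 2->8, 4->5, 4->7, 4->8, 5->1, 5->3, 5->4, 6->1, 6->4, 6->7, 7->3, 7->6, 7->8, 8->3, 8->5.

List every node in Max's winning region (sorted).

A0 = {3}
A1: add {7, 8} — 7 (Max) has 7→3; 8 (Max) has 8→3.
A2: add {2} — 2 (Max) has 2→8.
A3 = A2; e.g. 1 (Min) can still go to 4. Fixed point.
Max's winning region = {2, 3, 7, 8}.

2, 3, 7, 8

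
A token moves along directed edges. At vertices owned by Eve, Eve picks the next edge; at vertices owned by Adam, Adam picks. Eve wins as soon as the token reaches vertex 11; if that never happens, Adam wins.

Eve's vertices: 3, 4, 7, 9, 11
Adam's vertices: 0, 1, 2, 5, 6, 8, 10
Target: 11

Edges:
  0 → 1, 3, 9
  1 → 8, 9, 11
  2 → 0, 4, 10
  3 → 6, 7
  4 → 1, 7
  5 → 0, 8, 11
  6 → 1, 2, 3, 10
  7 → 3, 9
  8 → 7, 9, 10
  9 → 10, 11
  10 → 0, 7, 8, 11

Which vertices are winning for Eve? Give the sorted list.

A0 = {11}
A1: add {9} — 9 (Eve) has 9→11.
A2: add {7} — 7 (Eve) has 7→9.
A3: add {3, 4} — 3 (Eve) has 3→7; 4 (Eve) has 4→7.
A4 = A3; e.g. 0 (Adam) can still go to 1. Fixed point.
Eve's winning region = {3, 4, 7, 9, 11}.

3, 4, 7, 9, 11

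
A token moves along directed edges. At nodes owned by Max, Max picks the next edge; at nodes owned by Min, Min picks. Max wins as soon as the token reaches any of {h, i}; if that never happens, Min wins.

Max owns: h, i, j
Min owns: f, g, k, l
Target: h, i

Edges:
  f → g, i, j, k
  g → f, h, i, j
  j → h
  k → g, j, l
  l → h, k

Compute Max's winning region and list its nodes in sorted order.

A0 = {h, i}
A1: add {j} — j (Max) has j→h.
A2 = A1; e.g. f (Min) can still go to g. Fixed point.
Max's winning region = {h, i, j}.

h, i, j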